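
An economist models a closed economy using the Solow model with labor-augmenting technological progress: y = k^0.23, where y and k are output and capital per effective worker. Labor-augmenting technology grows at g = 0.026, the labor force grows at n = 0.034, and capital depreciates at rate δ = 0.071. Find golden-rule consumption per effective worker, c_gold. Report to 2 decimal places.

c_gold ≈ 0.91

n + g + δ = 0.034 + 0.026 + 0.071 = 0.131.
At the golden rule the marginal product of capital equals n+g+δ: 0.23·k^(0.23−1) = 0.131. Solving, k_gold = (0.23/0.131)^(1/0.77) ≈ 2.0772.
y_gold = 2.0772^0.23 ≈ 1.1831.
c_gold = y_gold − (n+g+δ)·k_gold = 1.1831 − 0.131·2.0772 ≈ 0.9110.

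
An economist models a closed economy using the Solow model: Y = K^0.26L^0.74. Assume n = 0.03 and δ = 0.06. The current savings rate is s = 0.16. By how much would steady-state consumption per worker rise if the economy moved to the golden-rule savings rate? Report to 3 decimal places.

Δc ≈ 0.046

The effective depreciation rate is n + δ = 0.03 + 0.06 = 0.09.
Current steady state (s = 0.16): k* = (0.16/0.09)^(1/0.74) ≈ 2.1761, y* = 2.1761^0.26 ≈ 1.2240, c* = (1−0.16)·1.2240 ≈ 1.0282.
Golden rule sets MPK = n+δ: 0.26·k^(0.26−1) = 0.09, so k_gold = (0.26/0.09)^(1/0.74) ≈ 4.1938.
y_gold = 4.1938^0.26 ≈ 1.4517, c_gold = y_gold − 0.09·k_gold ≈ 1.0743.
Gain: Δc = 1.0743 − 1.0282 ≈ 0.0461.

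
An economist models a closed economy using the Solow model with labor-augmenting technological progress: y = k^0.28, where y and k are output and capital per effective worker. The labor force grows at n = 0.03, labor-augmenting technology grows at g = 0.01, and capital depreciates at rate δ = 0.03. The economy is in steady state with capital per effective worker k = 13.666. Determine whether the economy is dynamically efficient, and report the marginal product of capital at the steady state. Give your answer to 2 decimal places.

dynamically inefficient; MPK ≈ 0.04

The effective depreciation rate is n + g + δ = 0.03 + 0.01 + 0.03 = 0.07.
MPK = 0.28·k^(0.28−1) = 0.28·13.666^(-0.72) ≈ 0.0426.
MPK < 0.07, so the economy is dynamically inefficient (over-saving).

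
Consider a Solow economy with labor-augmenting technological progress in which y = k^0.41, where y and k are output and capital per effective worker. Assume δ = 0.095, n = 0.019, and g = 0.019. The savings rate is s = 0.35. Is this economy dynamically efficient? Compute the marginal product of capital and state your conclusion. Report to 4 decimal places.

Break-even investment rate: n + g + δ = 0.019 + 0.019 + 0.095 = 0.133.
Steady-state k*: s·k^0.41 = 0.133·k gives k* = (0.35/0.133)^(1/0.59) ≈ 5.1550.
MPK = 0.41·5.1550^(-0.59) ≈ 0.1558.
MPK > n+g+δ = 0.133, so the economy is dynamically efficient (under-saving).

dynamically efficient; MPK ≈ 0.1558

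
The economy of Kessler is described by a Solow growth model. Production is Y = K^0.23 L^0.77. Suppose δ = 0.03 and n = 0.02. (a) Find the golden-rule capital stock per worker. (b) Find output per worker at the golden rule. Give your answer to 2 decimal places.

Break-even investment rate: n + δ = 0.02 + 0.03 = 0.05.
Setting f'(k) = n+δ gives 0.23·k^(0.23−1) = 0.05, hence k_gold = (0.23/0.05)^(1/0.77) ≈ 7.2565.
y_gold = 7.2565^0.23 ≈ 1.5775.

(a) k_gold ≈ 7.26; (b) y_gold ≈ 1.58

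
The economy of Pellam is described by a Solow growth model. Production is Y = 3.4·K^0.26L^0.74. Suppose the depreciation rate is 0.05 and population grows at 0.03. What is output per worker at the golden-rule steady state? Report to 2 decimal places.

y_gold ≈ 7.91

n + δ = 0.03 + 0.05 = 0.08.
Golden rule sets MPK = n+δ: 0.26·3.4·k^(0.26−1) = 0.08, so k_gold = (0.26·3.4/0.08)^(1/0.74) ≈ 25.7009.
Output: y_gold = 3.4·k_gold^0.26 = 3.4·25.7009^0.26 ≈ 7.9080.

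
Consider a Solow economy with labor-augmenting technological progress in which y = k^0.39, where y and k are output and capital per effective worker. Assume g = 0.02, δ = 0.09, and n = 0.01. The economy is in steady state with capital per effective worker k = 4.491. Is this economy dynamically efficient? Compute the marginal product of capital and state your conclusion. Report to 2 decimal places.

dynamically efficient; MPK ≈ 0.16

The effective depreciation rate is n + g + δ = 0.01 + 0.02 + 0.09 = 0.12.
MPK = 0.39·k^(0.39−1) = 0.39·4.491^(-0.61) ≈ 0.1560.
MPK > 0.12, so the economy is dynamically efficient (under-saving).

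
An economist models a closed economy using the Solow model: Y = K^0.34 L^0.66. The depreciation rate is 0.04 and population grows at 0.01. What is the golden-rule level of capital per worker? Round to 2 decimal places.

Capital per worker breaks even when investment replaces (n + δ)·k; here n + δ = 0.05.
Setting f'(k) = n+δ gives 0.34·k^(0.34−1) = 0.05, hence k_gold = (0.34/0.05)^(1/0.66) ≈ 18.2548.

k_gold ≈ 18.25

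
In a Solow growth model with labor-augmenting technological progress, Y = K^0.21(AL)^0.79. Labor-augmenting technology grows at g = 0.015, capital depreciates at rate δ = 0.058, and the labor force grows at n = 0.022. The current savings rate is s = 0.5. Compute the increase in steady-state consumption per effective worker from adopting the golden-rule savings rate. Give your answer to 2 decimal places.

Δc ≈ 0.20

Break-even investment rate: n + g + δ = 0.022 + 0.015 + 0.058 = 0.095.
Current steady state (s = 0.5): k* = (0.5/0.095)^(1/0.79) ≈ 8.1841, y* = 8.1841^0.21 ≈ 1.5550, c* = (1−0.5)·1.5550 ≈ 0.7775.
Setting f'(k) = n+g+δ gives 0.21·k^(0.21−1) = 0.095, hence k_gold = (0.21/0.095)^(1/0.79) ≈ 2.7294.
y_gold = 2.7294^0.21 ≈ 1.2347, c_gold = y_gold − 0.095·k_gold ≈ 0.9754.
Gain: Δc = 0.9754 − 0.7775 ≈ 0.1980.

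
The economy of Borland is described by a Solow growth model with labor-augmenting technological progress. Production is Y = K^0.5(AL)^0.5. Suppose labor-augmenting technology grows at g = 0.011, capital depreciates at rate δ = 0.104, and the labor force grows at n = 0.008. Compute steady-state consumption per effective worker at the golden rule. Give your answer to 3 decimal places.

Capital per effective worker breaks even when investment replaces (n + g + δ)·k; here n + g + δ = 0.123.
At the golden rule the marginal product of capital equals n+g+δ: 0.5·k^(0.5−1) = 0.123. Solving, k_gold = (0.5/0.123)^(1/0.5) ≈ 16.5246.
y_gold = 16.5246^0.5 ≈ 4.0650.
c_gold = y_gold − (n+g+δ)·k_gold = 4.0650 − 0.123·16.5246 ≈ 2.0325.

c_gold ≈ 2.033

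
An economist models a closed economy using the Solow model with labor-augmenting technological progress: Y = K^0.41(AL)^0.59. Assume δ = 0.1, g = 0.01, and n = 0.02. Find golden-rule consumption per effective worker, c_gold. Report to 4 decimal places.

c_gold ≈ 1.3107

Break-even investment rate: n + g + δ = 0.02 + 0.01 + 0.1 = 0.13.
At the golden rule the marginal product of capital equals n+g+δ: 0.41·k^(0.41−1) = 0.13. Solving, k_gold = (0.41/0.13)^(1/0.59) ≈ 7.0064.
y_gold = 7.0064^0.41 ≈ 2.2215.
c_gold = y_gold − (n+g+δ)·k_gold = 2.2215 − 0.13·7.0064 ≈ 1.3107.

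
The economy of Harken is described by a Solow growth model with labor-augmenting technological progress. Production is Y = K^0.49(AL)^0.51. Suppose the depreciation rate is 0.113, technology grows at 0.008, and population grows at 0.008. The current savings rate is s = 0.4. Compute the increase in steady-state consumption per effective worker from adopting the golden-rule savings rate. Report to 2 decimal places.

Break-even investment rate: n + g + δ = 0.008 + 0.008 + 0.113 = 0.129.
Current steady state (s = 0.4): k* = (0.4/0.129)^(1/0.51) ≈ 9.1974, y* = 9.1974^0.49 ≈ 2.9662, c* = (1−0.4)·2.9662 ≈ 1.7797.
At the golden rule the marginal product of capital equals n+g+δ: 0.49·k^(0.49−1) = 0.129. Solving, k_gold = (0.49/0.129)^(1/0.51) ≈ 13.6925.
y_gold = 13.6925^0.49 ≈ 3.6048, c_gold = y_gold − 0.129·k_gold ≈ 1.8384.
Gain: Δc = 1.8384 − 1.7797 ≈ 0.0587.

Δc ≈ 0.06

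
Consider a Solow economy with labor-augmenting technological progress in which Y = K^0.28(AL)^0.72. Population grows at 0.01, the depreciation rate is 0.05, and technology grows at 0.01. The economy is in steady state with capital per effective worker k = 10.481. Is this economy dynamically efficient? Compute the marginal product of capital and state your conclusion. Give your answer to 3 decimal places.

n + g + δ = 0.01 + 0.01 + 0.05 = 0.07.
MPK = 0.28·k^(0.28−1) = 0.28·10.481^(-0.72) ≈ 0.0516.
MPK < 0.07, so the economy is dynamically inefficient (over-saving).

dynamically inefficient; MPK ≈ 0.052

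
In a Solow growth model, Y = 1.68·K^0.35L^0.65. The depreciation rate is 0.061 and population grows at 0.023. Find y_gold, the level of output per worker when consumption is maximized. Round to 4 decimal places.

y_gold ≈ 4.7903

The effective depreciation rate is n + δ = 0.023 + 0.061 = 0.084.
Golden rule sets MPK = n+δ: 0.35·1.68·k^(0.35−1) = 0.084, so k_gold = (0.35·1.68/0.084)^(1/0.65) ≈ 19.9596.
Output: y_gold = 1.68·k_gold^0.35 = 1.68·19.9596^0.35 ≈ 4.7903.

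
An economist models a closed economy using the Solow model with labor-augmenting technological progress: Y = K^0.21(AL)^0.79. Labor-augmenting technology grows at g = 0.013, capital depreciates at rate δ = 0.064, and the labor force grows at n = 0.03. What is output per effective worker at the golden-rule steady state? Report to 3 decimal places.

The effective depreciation rate is n + g + δ = 0.03 + 0.013 + 0.064 = 0.107.
At the golden rule the marginal product of capital equals n+g+δ: 0.21·k^(0.21−1) = 0.107. Solving, k_gold = (0.21/0.107)^(1/0.79) ≈ 2.3479.
Output: y_gold = k_gold^0.21 = 2.3479^0.21 ≈ 1.1963.

y_gold ≈ 1.196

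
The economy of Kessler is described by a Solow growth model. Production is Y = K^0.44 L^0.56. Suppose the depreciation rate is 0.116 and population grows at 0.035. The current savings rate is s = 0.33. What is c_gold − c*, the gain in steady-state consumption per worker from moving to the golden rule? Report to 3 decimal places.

n + δ = 0.035 + 0.116 = 0.151.
Current steady state (s = 0.33): k* = (0.33/0.151)^(1/0.56) ≈ 4.0394, y* = 4.0394^0.44 ≈ 1.8483, c* = (1−0.33)·1.8483 ≈ 1.2384.
Golden rule sets MPK = n+δ: 0.44·k^(0.44−1) = 0.151, so k_gold = (0.44/0.151)^(1/0.56) ≈ 6.7518.
y_gold = 6.7518^0.44 ≈ 2.3171, c_gold = y_gold − 0.151·k_gold ≈ 1.2976.
Gain: Δc = 1.2976 − 1.2384 ≈ 0.0592.

Δc ≈ 0.059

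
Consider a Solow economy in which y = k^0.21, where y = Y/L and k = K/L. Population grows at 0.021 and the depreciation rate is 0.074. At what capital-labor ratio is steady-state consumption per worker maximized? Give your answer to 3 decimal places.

k_gold ≈ 2.729

Break-even investment rate: n + δ = 0.021 + 0.074 = 0.095.
Golden rule sets MPK = n+δ: 0.21·k^(0.21−1) = 0.095, so k_gold = (0.21/0.095)^(1/0.79) ≈ 2.7294.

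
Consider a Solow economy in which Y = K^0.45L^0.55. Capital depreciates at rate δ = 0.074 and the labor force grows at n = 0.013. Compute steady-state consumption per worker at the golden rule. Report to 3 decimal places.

c_gold ≈ 2.110

The effective depreciation rate is n + δ = 0.013 + 0.074 = 0.087.
Maximizing c = f(k) − (n+δ)·k gives f'(k) = n+δ, i.e. 0.45·k^(0.45−1) = 0.087, so k_gold = (0.45/0.087)^(1/0.55) ≈ 19.8438.
y_gold = 19.8438^0.45 ≈ 3.8365.
c_gold = y_gold − (n+δ)·k_gold = 3.8365 − 0.087·19.8438 ≈ 2.1101.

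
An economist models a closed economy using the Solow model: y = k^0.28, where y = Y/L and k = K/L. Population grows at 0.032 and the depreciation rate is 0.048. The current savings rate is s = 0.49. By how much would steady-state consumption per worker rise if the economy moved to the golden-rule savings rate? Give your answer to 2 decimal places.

Δc ≈ 0.14

Capital per worker breaks even when investment replaces (n + δ)·k; here n + δ = 0.08.
Current steady state (s = 0.49): k* = (0.49/0.08)^(1/0.72) ≈ 12.3938, y* = 12.3938^0.28 ≈ 2.0235, c* = (1−0.49)·2.0235 ≈ 1.0320.
At the golden rule the marginal product of capital equals n+δ: 0.28·k^(0.28−1) = 0.08. Solving, k_gold = (0.28/0.08)^(1/0.72) ≈ 5.6971.
y_gold = 5.6971^0.28 ≈ 1.6277, c_gold = y_gold − 0.08·k_gold ≈ 1.1720.
Gain: Δc = 1.1720 − 1.0320 ≈ 0.1400.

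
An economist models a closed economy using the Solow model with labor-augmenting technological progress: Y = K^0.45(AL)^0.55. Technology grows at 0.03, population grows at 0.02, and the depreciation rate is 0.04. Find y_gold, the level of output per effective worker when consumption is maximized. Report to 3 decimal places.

y_gold ≈ 3.732

The effective depreciation rate is n + g + δ = 0.02 + 0.03 + 0.04 = 0.09.
Golden rule sets MPK = n+g+δ: 0.45·k^(0.45−1) = 0.09, so k_gold = (0.45/0.09)^(1/0.55) ≈ 18.6575.
Output: y_gold = k_gold^0.45 = 18.6575^0.45 ≈ 3.7315.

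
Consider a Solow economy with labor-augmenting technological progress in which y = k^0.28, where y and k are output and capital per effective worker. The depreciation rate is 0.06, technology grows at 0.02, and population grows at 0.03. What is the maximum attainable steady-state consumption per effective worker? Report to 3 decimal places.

c_gold ≈ 1.035

Capital per effective worker breaks even when investment replaces (n + g + δ)·k; here n + g + δ = 0.11.
Golden rule sets MPK = n+g+δ: 0.28·k^(0.28−1) = 0.11, so k_gold = (0.28/0.11)^(1/0.72) ≈ 3.6607.
y_gold = 3.6607^0.28 ≈ 1.4381.
c_gold = y_gold − (n+g+δ)·k_gold = 1.4381 − 0.11·3.6607 ≈ 1.0355.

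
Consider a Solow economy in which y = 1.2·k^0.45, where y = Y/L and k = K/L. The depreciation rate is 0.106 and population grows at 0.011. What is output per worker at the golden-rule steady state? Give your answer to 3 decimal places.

The effective depreciation rate is n + δ = 0.011 + 0.106 = 0.117.
Setting f'(k) = n+δ gives 0.45·1.2·k^(0.45−1) = 0.117, hence k_gold = (0.45·1.2/0.117)^(1/0.55) ≈ 16.1306.
Output: y_gold = 1.2·k_gold^0.45 = 1.2·16.1306^0.45 ≈ 4.1940.

y_gold ≈ 4.194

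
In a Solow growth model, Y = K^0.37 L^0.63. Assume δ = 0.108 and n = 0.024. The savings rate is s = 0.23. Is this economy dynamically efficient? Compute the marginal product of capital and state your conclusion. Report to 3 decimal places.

Capital per worker breaks even when investment replaces (n + δ)·k; here n + δ = 0.132.
Steady-state k*: s·k^0.37 = 0.132·k gives k* = (0.23/0.132)^(1/0.63) ≈ 2.4143.
MPK = 0.37·2.4143^(-0.63) ≈ 0.2123.
MPK > n+δ = 0.132, so the economy is dynamically efficient (under-saving).

dynamically efficient; MPK ≈ 0.212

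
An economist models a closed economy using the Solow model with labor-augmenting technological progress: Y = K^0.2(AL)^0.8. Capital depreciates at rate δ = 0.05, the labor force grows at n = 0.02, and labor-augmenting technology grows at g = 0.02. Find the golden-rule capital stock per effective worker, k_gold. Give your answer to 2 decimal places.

The effective depreciation rate is n + g + δ = 0.02 + 0.02 + 0.05 = 0.09.
Maximizing c = f(k) − (n+g+δ)·k gives f'(k) = n+g+δ, i.e. 0.2·k^(0.2−1) = 0.09, so k_gold = (0.2/0.09)^(1/0.8) ≈ 2.7132.

k_gold ≈ 2.71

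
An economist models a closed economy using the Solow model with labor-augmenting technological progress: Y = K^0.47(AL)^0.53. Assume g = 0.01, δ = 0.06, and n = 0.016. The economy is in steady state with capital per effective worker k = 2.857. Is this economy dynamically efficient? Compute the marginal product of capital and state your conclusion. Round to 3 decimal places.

dynamically efficient; MPK ≈ 0.269

n + g + δ = 0.016 + 0.01 + 0.06 = 0.086.
MPK = 0.47·k^(0.47−1) = 0.47·2.857^(-0.53) ≈ 0.2694.
MPK > 0.086, so the economy is dynamically efficient (under-saving).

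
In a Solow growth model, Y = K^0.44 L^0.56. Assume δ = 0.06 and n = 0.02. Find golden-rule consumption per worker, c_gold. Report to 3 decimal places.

The effective depreciation rate is n + δ = 0.02 + 0.06 = 0.08.
Setting f'(k) = n+δ gives 0.44·k^(0.44−1) = 0.08, hence k_gold = (0.44/0.08)^(1/0.56) ≈ 20.9931.
y_gold = 20.9931^0.44 ≈ 3.8169.
c_gold = y_gold − (n+δ)·k_gold = 3.8169 − 0.08·20.9931 ≈ 2.1375.

c_gold ≈ 2.137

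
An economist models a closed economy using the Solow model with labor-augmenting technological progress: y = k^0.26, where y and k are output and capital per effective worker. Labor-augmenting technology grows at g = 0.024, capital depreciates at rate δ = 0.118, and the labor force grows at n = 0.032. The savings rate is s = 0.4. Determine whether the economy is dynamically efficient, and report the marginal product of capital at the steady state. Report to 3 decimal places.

dynamically inefficient; MPK ≈ 0.113

n + g + δ = 0.032 + 0.024 + 0.118 = 0.174.
Steady-state k*: s·k^0.26 = 0.174·k gives k* = (0.4/0.174)^(1/0.74) ≈ 3.0798.
MPK = 0.26·3.0798^(-0.74) ≈ 0.1131.
MPK < n+g+δ = 0.174, so the economy is dynamically inefficient (over-saving).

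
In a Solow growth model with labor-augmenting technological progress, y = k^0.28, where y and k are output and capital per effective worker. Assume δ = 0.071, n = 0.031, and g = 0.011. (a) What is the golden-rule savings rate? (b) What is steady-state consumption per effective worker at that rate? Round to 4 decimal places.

(a) s_gold = 0.2800; (b) c_gold ≈ 1.0247

Capital per effective worker breaks even when investment replaces (n + g + δ)·k; here n + g + δ = 0.113.
For Cobb-Douglas, s_gold equals capital's share: s_gold = 0.28.
Maximizing c = f(k) − (n+g+δ)·k gives f'(k) = n+g+δ, i.e. 0.28·k^(0.28−1) = 0.113, so k_gold = (0.28/0.113)^(1/0.72) ≈ 3.5264.
y_gold = 3.5264^0.28 ≈ 1.4232; c_gold = (1−0.28)·y_gold ≈ 1.0247.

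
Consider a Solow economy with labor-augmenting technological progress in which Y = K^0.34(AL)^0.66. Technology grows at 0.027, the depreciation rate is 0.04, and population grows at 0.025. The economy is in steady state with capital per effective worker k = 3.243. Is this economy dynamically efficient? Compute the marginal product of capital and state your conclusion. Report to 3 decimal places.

The effective depreciation rate is n + g + δ = 0.025 + 0.027 + 0.04 = 0.092.
MPK = 0.34·k^(0.34−1) = 0.34·3.243^(-0.66) ≈ 0.1564.
MPK > 0.092, so the economy is dynamically efficient (under-saving).

dynamically efficient; MPK ≈ 0.156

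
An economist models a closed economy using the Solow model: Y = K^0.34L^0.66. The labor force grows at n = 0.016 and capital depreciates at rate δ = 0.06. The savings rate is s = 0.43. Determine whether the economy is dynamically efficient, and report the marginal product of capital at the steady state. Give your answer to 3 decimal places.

Break-even investment rate: n + δ = 0.016 + 0.06 = 0.076.
Steady-state k*: s·k^0.34 = 0.076·k gives k* = (0.43/0.076)^(1/0.66) ≈ 13.8161.
MPK = 0.34·13.8161^(-0.66) ≈ 0.0601.
MPK < n+δ = 0.076, so the economy is dynamically inefficient (over-saving).

dynamically inefficient; MPK ≈ 0.060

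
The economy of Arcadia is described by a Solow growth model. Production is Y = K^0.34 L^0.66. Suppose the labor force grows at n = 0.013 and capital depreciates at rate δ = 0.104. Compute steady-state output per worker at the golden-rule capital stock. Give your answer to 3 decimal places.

n + δ = 0.013 + 0.104 = 0.117.
Golden rule sets MPK = n+δ: 0.34·k^(0.34−1) = 0.117, so k_gold = (0.34/0.117)^(1/0.66) ≈ 5.0345.
Output: y_gold = k_gold^0.34 = 5.0345^0.34 ≈ 1.7325.

y_gold ≈ 1.732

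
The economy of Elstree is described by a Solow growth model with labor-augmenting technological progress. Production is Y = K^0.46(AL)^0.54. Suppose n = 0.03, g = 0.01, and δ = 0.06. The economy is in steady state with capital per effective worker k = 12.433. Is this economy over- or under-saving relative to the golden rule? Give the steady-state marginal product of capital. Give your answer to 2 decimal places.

under-saving; MPK ≈ 0.12

Capital per effective worker breaks even when investment replaces (n + g + δ)·k; here n + g + δ = 0.1.
MPK = 0.46·k^(0.46−1) = 0.46·12.433^(-0.54) ≈ 0.1179.
MPK > 0.1, so the economy is dynamically efficient (under-saving).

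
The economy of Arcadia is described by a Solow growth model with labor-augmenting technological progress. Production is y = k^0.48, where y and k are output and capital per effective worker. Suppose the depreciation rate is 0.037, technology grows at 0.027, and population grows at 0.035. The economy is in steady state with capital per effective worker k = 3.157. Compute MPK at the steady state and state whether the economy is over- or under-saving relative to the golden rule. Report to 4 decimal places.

Capital per effective worker breaks even when investment replaces (n + g + δ)·k; here n + g + δ = 0.099.
MPK = 0.48·k^(0.48−1) = 0.48·3.157^(-0.52) ≈ 0.2640.
MPK > 0.099, so the economy is dynamically efficient (under-saving).

under-saving; MPK ≈ 0.2640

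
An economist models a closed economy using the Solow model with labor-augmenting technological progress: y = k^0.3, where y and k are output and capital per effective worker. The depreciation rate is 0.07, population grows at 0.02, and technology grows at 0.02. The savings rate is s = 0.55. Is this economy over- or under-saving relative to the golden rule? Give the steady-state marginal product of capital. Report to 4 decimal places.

over-saving; MPK ≈ 0.0600

Break-even investment rate: n + g + δ = 0.02 + 0.02 + 0.07 = 0.11.
Steady-state k*: s·k^0.3 = 0.11·k gives k* = (0.55/0.11)^(1/0.7) ≈ 9.9662.
MPK = 0.3·9.9662^(-0.7) ≈ 0.0600.
MPK < n+g+δ = 0.11, so the economy is dynamically inefficient (over-saving).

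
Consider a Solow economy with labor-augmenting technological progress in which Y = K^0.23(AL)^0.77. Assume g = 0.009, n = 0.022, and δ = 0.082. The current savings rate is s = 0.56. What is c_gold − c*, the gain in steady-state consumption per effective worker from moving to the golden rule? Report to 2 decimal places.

The effective depreciation rate is n + g + δ = 0.022 + 0.009 + 0.082 = 0.113.
Current steady state (s = 0.56): k* = (0.56/0.113)^(1/0.77) ≈ 7.9936, y* = 7.9936^0.23 ≈ 1.6130, c* = (1−0.56)·1.6130 ≈ 0.7097.
Setting f'(k) = n+g+δ gives 0.23·k^(0.23−1) = 0.113, hence k_gold = (0.23/0.113)^(1/0.77) ≈ 2.5168.
y_gold = 2.5168^0.23 ≈ 1.2365, c_gold = y_gold − 0.113·k_gold ≈ 0.9521.
Gain: Δc = 0.9521 − 0.7097 ≈ 0.2424.

Δc ≈ 0.24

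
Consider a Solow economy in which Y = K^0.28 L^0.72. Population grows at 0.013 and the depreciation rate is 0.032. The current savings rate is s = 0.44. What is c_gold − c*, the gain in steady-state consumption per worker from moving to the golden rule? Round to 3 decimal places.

Δc ≈ 0.107

n + δ = 0.013 + 0.032 = 0.045.
Current steady state (s = 0.44): k* = (0.44/0.045)^(1/0.72) ≈ 23.7320, y* = 23.7320^0.28 ≈ 2.4271, c* = (1−0.44)·2.4271 ≈ 1.3592.
At the golden rule the marginal product of capital equals n+δ: 0.28·k^(0.28−1) = 0.045. Solving, k_gold = (0.28/0.045)^(1/0.72) ≈ 12.6678.
y_gold = 12.6678^0.28 ≈ 2.0359, c_gold = y_gold − 0.045·k_gold ≈ 1.4658.
Gain: Δc = 1.4658 − 1.3592 ≈ 0.1067.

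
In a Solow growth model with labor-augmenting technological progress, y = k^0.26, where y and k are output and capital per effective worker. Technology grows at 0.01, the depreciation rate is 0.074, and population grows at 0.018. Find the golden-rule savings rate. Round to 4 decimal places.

The effective depreciation rate is n + g + δ = 0.018 + 0.01 + 0.074 = 0.102.
At the golden rule MPK = n+g+δ, and in any Cobb-Douglas steady state s = (n+g+δ)·k/y = MPK·k/y = capital's share 0.26.

s_gold = 0.2600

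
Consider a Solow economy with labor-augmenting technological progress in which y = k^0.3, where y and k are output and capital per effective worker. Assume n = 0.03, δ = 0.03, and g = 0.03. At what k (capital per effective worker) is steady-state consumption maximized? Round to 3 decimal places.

k_gold ≈ 5.584

Break-even investment rate: n + g + δ = 0.03 + 0.03 + 0.03 = 0.09.
Golden rule sets MPK = n+g+δ: 0.3·k^(0.3−1) = 0.09, so k_gold = (0.3/0.09)^(1/0.7) ≈ 5.5843.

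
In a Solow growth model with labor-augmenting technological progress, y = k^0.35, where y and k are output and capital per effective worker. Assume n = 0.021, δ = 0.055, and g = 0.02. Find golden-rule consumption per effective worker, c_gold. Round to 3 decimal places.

c_gold ≈ 1.304

Break-even investment rate: n + g + δ = 0.021 + 0.02 + 0.055 = 0.096.
Golden rule sets MPK = n+g+δ: 0.35·k^(0.35−1) = 0.096, so k_gold = (0.35/0.096)^(1/0.65) ≈ 7.3165.
y_gold = 7.3165^0.35 ≈ 2.0068.
c_gold = y_gold − (n+g+δ)·k_gold = 2.0068 − 0.096·7.3165 ≈ 1.3044.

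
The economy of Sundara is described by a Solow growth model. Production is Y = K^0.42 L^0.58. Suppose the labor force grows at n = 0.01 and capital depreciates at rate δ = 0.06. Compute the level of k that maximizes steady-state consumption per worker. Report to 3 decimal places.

Break-even investment rate: n + δ = 0.01 + 0.06 = 0.07.
Maximizing c = f(k) − (n+δ)·k gives f'(k) = n+δ, i.e. 0.42·k^(0.42−1) = 0.07, so k_gold = (0.42/0.07)^(1/0.58) ≈ 21.9604.

k_gold ≈ 21.960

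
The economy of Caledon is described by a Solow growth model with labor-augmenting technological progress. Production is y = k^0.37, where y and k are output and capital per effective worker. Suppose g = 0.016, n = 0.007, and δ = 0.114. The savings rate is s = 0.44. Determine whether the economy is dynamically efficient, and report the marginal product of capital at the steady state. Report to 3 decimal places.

dynamically inefficient; MPK ≈ 0.115

The effective depreciation rate is n + g + δ = 0.007 + 0.016 + 0.114 = 0.137.
Steady-state k*: s·k^0.37 = 0.137·k gives k* = (0.44/0.137)^(1/0.63) ≈ 6.3729.
MPK = 0.37·6.3729^(-0.63) ≈ 0.1152.
MPK < n+g+δ = 0.137, so the economy is dynamically inefficient (over-saving).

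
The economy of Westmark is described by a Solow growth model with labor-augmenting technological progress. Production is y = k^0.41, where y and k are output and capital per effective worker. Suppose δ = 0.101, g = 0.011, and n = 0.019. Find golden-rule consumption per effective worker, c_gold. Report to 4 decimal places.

n + g + δ = 0.019 + 0.011 + 0.101 = 0.131.
Maximizing c = f(k) − (n+g+δ)·k gives f'(k) = n+g+δ, i.e. 0.41·k^(0.41−1) = 0.131, so k_gold = (0.41/0.131)^(1/0.59) ≈ 6.9159.
y_gold = 6.9159^0.41 ≈ 2.2097.
c_gold = y_gold − (n+g+δ)·k_gold = 2.2097 − 0.131·6.9159 ≈ 1.3037.

c_gold ≈ 1.3037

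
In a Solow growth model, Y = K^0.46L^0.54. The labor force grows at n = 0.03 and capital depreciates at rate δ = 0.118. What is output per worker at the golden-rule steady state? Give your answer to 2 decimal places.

y_gold ≈ 2.63

Capital per worker breaks even when investment replaces (n + δ)·k; here n + δ = 0.148.
Golden rule sets MPK = n+δ: 0.46·k^(0.46−1) = 0.148, so k_gold = (0.46/0.148)^(1/0.54) ≈ 8.1664.
Output: y_gold = k_gold^0.46 = 8.1664^0.46 ≈ 2.6274.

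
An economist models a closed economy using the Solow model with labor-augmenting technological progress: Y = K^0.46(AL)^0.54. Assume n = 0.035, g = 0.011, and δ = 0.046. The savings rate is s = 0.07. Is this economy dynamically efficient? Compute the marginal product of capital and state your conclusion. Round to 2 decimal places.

The effective depreciation rate is n + g + δ = 0.035 + 0.011 + 0.046 = 0.092.
Steady-state k*: s·k^0.46 = 0.092·k gives k* = (0.07/0.092)^(1/0.54) ≈ 0.6028.
MPK = 0.46·0.6028^(-0.54) ≈ 0.6046.
MPK > n+g+δ = 0.092, so the economy is dynamically efficient (under-saving).

dynamically efficient; MPK ≈ 0.60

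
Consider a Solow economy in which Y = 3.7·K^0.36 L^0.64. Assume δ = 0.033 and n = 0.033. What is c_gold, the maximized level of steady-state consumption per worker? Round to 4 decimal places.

The effective depreciation rate is n + δ = 0.033 + 0.033 = 0.066.
Maximizing c = f(k) − (n+δ)·k gives f'(k) = n+δ, i.e. 0.36·3.7·k^(0.36−1) = 0.066, so k_gold = (0.36·3.7/0.066)^(1/0.64) ≈ 109.3958.
y_gold = 3.7·109.3958^0.36 ≈ 20.0559.
c_gold = y_gold − (n+δ)·k_gold = 20.0559 − 0.066·109.3958 ≈ 12.8358.

c_gold ≈ 12.8358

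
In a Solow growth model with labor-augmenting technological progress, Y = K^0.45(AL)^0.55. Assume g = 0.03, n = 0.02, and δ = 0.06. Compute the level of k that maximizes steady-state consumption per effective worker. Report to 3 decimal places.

The effective depreciation rate is n + g + δ = 0.02 + 0.03 + 0.06 = 0.11.
At the golden rule the marginal product of capital equals n+g+δ: 0.45·k^(0.45−1) = 0.11. Solving, k_gold = (0.45/0.11)^(1/0.55) ≈ 12.9539.

k_gold ≈ 12.954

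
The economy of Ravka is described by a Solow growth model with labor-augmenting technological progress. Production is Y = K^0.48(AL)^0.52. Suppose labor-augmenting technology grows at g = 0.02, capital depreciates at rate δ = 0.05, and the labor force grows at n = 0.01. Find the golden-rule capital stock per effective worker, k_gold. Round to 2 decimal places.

k_gold ≈ 31.36

Capital per effective worker breaks even when investment replaces (n + g + δ)·k; here n + g + δ = 0.08.
Setting f'(k) = n+g+δ gives 0.48·k^(0.48−1) = 0.08, hence k_gold = (0.48/0.08)^(1/0.52) ≈ 31.3650.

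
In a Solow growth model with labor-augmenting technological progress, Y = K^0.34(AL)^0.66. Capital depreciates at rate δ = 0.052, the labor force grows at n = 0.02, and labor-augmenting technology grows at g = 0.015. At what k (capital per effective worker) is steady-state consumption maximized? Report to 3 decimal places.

k_gold ≈ 7.887

n + g + δ = 0.02 + 0.015 + 0.052 = 0.087.
Setting f'(k) = n+g+δ gives 0.34·k^(0.34−1) = 0.087, hence k_gold = (0.34/0.087)^(1/0.66) ≈ 7.8869.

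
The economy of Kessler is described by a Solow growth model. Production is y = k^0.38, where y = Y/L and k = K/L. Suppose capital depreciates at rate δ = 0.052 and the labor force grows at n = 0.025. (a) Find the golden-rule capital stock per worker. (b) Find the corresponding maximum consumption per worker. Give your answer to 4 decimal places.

(a) k_gold ≈ 13.1285; (b) c_gold ≈ 1.6494

The effective depreciation rate is n + δ = 0.025 + 0.052 = 0.077.
Maximizing c = f(k) − (n+δ)·k gives f'(k) = n+δ, i.e. 0.38·k^(0.38−1) = 0.077, so k_gold = (0.38/0.077)^(1/0.62) ≈ 13.1285.
y_gold = 13.1285^0.38 ≈ 2.6602; c_gold = y_gold − 0.077·k_gold ≈ 1.6494.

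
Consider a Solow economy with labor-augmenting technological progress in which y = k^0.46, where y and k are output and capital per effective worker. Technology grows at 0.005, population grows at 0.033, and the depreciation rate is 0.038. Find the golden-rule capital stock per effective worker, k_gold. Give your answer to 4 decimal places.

Capital per effective worker breaks even when investment replaces (n + g + δ)·k; here n + g + δ = 0.076.
Golden rule sets MPK = n+g+δ: 0.46·k^(0.46−1) = 0.076, so k_gold = (0.46/0.076)^(1/0.54) ≈ 28.0572.

k_gold ≈ 28.0572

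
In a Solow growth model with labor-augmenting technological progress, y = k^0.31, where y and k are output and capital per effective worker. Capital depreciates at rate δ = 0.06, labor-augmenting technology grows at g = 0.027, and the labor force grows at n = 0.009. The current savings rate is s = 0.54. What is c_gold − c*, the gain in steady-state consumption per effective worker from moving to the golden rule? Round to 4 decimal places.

Δc ≈ 0.1689

Capital per effective worker breaks even when investment replaces (n + g + δ)·k; here n + g + δ = 0.096.
Current steady state (s = 0.54): k* = (0.54/0.096)^(1/0.69) ≈ 12.2218, y* = 12.2218^0.31 ≈ 2.1728, c* = (1−0.54)·2.1728 ≈ 0.9995.
At the golden rule the marginal product of capital equals n+g+δ: 0.31·k^(0.31−1) = 0.096. Solving, k_gold = (0.31/0.096)^(1/0.69) ≈ 5.4678.
y_gold = 5.4678^0.31 ≈ 1.6933, c_gold = y_gold − 0.096·k_gold ≈ 1.1683.
Gain: Δc = 1.1683 − 0.9995 ≈ 0.1689.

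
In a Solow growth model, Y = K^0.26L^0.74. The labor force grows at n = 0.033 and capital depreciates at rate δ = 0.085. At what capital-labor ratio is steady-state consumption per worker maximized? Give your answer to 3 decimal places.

k_gold ≈ 2.908

The effective depreciation rate is n + δ = 0.033 + 0.085 = 0.118.
Setting f'(k) = n+δ gives 0.26·k^(0.26−1) = 0.118, hence k_gold = (0.26/0.118)^(1/0.74) ≈ 2.9083.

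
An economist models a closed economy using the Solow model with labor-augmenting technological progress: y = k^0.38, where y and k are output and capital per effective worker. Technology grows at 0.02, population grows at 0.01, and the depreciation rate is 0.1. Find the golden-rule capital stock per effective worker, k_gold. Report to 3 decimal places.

The effective depreciation rate is n + g + δ = 0.01 + 0.02 + 0.1 = 0.13.
At the golden rule the marginal product of capital equals n+g+δ: 0.38·k^(0.38−1) = 0.13. Solving, k_gold = (0.38/0.13)^(1/0.62) ≈ 5.6410.

k_gold ≈ 5.641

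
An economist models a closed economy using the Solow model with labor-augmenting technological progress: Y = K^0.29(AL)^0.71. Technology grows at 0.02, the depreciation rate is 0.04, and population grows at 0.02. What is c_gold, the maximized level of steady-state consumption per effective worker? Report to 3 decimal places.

The effective depreciation rate is n + g + δ = 0.02 + 0.02 + 0.04 = 0.08.
Setting f'(k) = n+g+δ gives 0.29·k^(0.29−1) = 0.08, hence k_gold = (0.29/0.08)^(1/0.71) ≈ 6.1342.
y_gold = 6.1342^0.29 ≈ 1.6922.
c_gold = y_gold − (n+g+δ)·k_gold = 1.6922 − 0.08·6.1342 ≈ 1.2015.

c_gold ≈ 1.201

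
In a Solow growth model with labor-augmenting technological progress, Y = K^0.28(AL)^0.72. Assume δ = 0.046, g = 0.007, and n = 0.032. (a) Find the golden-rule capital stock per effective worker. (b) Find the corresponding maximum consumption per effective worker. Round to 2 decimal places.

(a) k_gold ≈ 5.24; (b) c_gold ≈ 1.14

Break-even investment rate: n + g + δ = 0.032 + 0.007 + 0.046 = 0.085.
Golden rule sets MPK = n+g+δ: 0.28·k^(0.28−1) = 0.085, so k_gold = (0.28/0.085)^(1/0.72) ≈ 5.2370.
y_gold = 5.2370^0.28 ≈ 1.5898; c_gold = y_gold − 0.085·k_gold ≈ 1.1447.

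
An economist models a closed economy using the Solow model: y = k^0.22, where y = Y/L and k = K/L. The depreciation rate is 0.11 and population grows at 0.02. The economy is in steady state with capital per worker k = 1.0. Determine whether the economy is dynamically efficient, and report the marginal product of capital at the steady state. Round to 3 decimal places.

Capital per worker breaks even when investment replaces (n + δ)·k; here n + δ = 0.13.
MPK = 0.22·k^(0.22−1) = 0.22·1.0^(-0.78) ≈ 0.2200.
MPK > 0.13, so the economy is dynamically efficient (under-saving).

dynamically efficient; MPK ≈ 0.220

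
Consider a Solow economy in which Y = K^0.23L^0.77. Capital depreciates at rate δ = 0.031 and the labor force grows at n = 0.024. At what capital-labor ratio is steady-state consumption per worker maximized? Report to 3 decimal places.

k_gold ≈ 6.412

Break-even investment rate: n + δ = 0.024 + 0.031 = 0.055.
Setting f'(k) = n+δ gives 0.23·k^(0.23−1) = 0.055, hence k_gold = (0.23/0.055)^(1/0.77) ≈ 6.4116.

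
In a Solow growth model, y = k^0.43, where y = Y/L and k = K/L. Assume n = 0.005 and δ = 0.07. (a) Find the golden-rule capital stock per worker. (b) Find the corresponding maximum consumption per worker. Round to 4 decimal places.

n + δ = 0.005 + 0.07 = 0.075.
Golden rule sets MPK = n+δ: 0.43·k^(0.43−1) = 0.075, so k_gold = (0.43/0.075)^(1/0.57) ≈ 21.4062.
y_gold = 21.4062^0.43 ≈ 3.7336; c_gold = y_gold − 0.075·k_gold ≈ 2.1282.

(a) k_gold ≈ 21.4062; (b) c_gold ≈ 2.1282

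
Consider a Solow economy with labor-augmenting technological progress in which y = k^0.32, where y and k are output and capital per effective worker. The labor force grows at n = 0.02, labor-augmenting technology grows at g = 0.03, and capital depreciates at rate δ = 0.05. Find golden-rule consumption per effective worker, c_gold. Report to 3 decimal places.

c_gold ≈ 1.176

Capital per effective worker breaks even when investment replaces (n + g + δ)·k; here n + g + δ = 0.1.
At the golden rule the marginal product of capital equals n+g+δ: 0.32·k^(0.32−1) = 0.1. Solving, k_gold = (0.32/0.1)^(1/0.68) ≈ 5.5318.
y_gold = 5.5318^0.32 ≈ 1.7287.
c_gold = y_gold − (n+g+δ)·k_gold = 1.7287 − 0.1·5.5318 ≈ 1.1755.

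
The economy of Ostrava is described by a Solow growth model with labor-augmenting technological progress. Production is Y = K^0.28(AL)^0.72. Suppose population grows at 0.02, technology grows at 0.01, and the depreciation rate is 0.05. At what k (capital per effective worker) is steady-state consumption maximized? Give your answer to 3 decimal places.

Capital per effective worker breaks even when investment replaces (n + g + δ)·k; here n + g + δ = 0.08.
At the golden rule the marginal product of capital equals n+g+δ: 0.28·k^(0.28−1) = 0.08. Solving, k_gold = (0.28/0.08)^(1/0.72) ≈ 5.6971.

k_gold ≈ 5.697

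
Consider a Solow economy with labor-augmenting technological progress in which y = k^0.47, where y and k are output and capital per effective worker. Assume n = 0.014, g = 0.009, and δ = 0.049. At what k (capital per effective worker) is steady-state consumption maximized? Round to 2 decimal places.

k_gold ≈ 34.46

n + g + δ = 0.014 + 0.009 + 0.049 = 0.072.
Golden rule sets MPK = n+g+δ: 0.47·k^(0.47−1) = 0.072, so k_gold = (0.47/0.072)^(1/0.53) ≈ 34.4582.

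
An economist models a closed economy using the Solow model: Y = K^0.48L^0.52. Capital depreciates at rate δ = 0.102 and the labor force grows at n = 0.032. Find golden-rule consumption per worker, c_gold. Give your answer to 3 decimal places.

Capital per worker breaks even when investment replaces (n + δ)·k; here n + δ = 0.134.
Maximizing c = f(k) − (n+δ)·k gives f'(k) = n+δ, i.e. 0.48·k^(0.48−1) = 0.134, so k_gold = (0.48/0.134)^(1/0.52) ≈ 11.6318.
y_gold = 11.6318^0.48 ≈ 3.2472.
c_gold = y_gold − (n+δ)·k_gold = 3.2472 − 0.134·11.6318 ≈ 1.6885.

c_gold ≈ 1.689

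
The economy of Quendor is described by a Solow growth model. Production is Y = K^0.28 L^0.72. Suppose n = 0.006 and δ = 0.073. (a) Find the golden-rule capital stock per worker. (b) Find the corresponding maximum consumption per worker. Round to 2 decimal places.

The effective depreciation rate is n + δ = 0.006 + 0.073 = 0.079.
Maximizing c = f(k) − (n+δ)·k gives f'(k) = n+δ, i.e. 0.28·k^(0.28−1) = 0.079, so k_gold = (0.28/0.079)^(1/0.72) ≈ 5.7975.
y_gold = 5.7975^0.28 ≈ 1.6357; c_gold = y_gold − 0.079·k_gold ≈ 1.1777.

(a) k_gold ≈ 5.80; (b) c_gold ≈ 1.18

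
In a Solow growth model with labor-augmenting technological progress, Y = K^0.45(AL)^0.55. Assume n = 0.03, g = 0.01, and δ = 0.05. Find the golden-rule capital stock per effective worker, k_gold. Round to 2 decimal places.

Break-even investment rate: n + g + δ = 0.03 + 0.01 + 0.05 = 0.09.
Setting f'(k) = n+g+δ gives 0.45·k^(0.45−1) = 0.09, hence k_gold = (0.45/0.09)^(1/0.55) ≈ 18.6575.

k_gold ≈ 18.66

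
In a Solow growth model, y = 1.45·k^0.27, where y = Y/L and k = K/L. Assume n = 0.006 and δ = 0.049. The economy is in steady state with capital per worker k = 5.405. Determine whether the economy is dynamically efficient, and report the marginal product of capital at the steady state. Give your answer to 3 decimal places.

Break-even investment rate: n + δ = 0.006 + 0.049 = 0.055.
MPK = 0.27·1.45·k^(0.27−1) = 0.27·1.45·5.405^(-0.73) ≈ 0.1142.
MPK > 0.055, so the economy is dynamically efficient (under-saving).

dynamically efficient; MPK ≈ 0.114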